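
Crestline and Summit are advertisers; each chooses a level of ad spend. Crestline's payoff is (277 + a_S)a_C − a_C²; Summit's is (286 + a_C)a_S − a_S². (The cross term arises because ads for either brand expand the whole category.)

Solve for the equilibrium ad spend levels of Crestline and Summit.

Expanding Crestline's payoff: 277a_C + a_Sa_C − a_C².
∂π/∂a_C = 277 + a_S − 2a_C = 0, so a_C = 138.5 + 0.5a_S.
Likewise for Summit: a_S = 143 + 0.5a_C.
Plugging a_S into Crestline's best response: a_C = 138.5 + 0.5(143 + 0.5a_C) ⇒ 0.75a_C = 210, so a_C = 280.
Then a_S = 143 + 0.5·280 = 283.

280, 283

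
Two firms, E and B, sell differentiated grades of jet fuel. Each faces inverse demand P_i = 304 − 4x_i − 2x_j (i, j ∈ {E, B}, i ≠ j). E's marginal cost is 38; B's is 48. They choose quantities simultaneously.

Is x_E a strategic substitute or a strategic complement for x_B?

Firm E's profit: π = x_E(304 − 4x_E − 2x_B) − 38x_E.
∂π/∂x_E = 266 − 8x_E − 2x_B = 0 ⇒ x_E = 33.25 − 0.25x_B.
The best-response slope dx_E/dx_B = −0.25 < 0: the reaction function is downward-sloping, so the choices are strategic substitutes.

strategic substitutes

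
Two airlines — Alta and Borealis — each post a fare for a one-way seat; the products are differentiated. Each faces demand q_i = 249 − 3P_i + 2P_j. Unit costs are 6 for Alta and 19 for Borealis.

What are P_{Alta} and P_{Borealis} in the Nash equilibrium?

69.1875, 74.0625

Alta's profit: π = (P_{Alta} − 6)(249 − 3P_{Alta} + 2P_{Borealis}).
∂π/∂P_{Alta} = 267 − 6P_{Alta} + 2P_{Borealis} = 0 ⇒ P_{Alta} = 44.5 + (1/3)P_{Borealis}.
Similarly P_{Borealis} = 51 + (1/3)P_{Alta}.
Substituting the second reaction function into the first: P_{Alta} = 44.5 + (1/3)(51 + (1/3)P_{Alta}), which gives (8/9)P_{Alta} = 61.5 ⇒ P_{Alta} = 69.1875.
Then P_{Borealis} = 51 + (1/3)·69.1875 = 74.0625.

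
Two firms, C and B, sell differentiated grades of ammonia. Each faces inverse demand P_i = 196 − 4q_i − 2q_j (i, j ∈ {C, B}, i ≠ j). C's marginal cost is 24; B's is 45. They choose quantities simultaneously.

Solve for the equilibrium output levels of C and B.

Firm C's profit: π = q_C(196 − 4q_C − 2q_B) − 24q_C.
∂π/∂q_C = 172 − 8q_C − 2q_B = 0 ⇒ q_C = 21.5 − 0.25q_B.
Similarly q_B = 18.875 − 0.25q_C.
Substituting the second reaction function into the first: q_C = 21.5 − 0.25(18.875 − 0.25q_C), which gives 0.9375q_C = 537/32 ⇒ q_C = 17.9.
Then q_B = 18.875 − 0.25·17.9 = 14.4.

17.9, 14.4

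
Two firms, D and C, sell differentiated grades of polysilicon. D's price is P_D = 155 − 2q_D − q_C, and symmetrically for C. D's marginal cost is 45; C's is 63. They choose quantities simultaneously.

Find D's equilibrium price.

91.4

Firm D's profit: π = q_D(155 − 2q_D − q_C) − 45q_D.
∂π/∂q_D = 110 − 4q_D − q_C = 0 ⇒ q_D = 27.5 − 0.25q_C.
Similarly q_C = 23 − 0.25q_D.
Substituting the second reaction function into the first: q_D = 27.5 − 0.25(23 − 0.25q_D), which gives 0.9375q_D = 21.75 ⇒ q_D = 23.2.
Then q_C = 23 − 0.25·23.2 = 17.2.
P_D = 155 − 2·23.2 − 17.2 = 91.4.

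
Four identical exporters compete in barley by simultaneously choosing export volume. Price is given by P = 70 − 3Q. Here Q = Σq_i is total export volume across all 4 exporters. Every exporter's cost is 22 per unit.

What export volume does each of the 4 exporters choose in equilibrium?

3.2

A representative exporter's profit is π_i = q_i(70 − 3Q) − 22q_i, with Q = q_i + Σ_{j≠i} q_j.
First-order condition: 48 − 6q_i − 3Σ_{j≠i} q_j = 0.
Imposing symmetry (q_j = q for all j) turns Σ_{j≠i} q_j into 3q, so 48 = 15q and q = 3.2.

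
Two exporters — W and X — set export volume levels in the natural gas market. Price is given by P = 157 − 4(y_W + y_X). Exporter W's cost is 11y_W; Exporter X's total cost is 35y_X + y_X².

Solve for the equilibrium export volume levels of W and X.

15.1875, 6.125

Exporter W's profit: π = y_W(157 − 4(y_W + y_X)) − 11y_W.
∂π/∂y_W = 146 − 8y_W − 4y_X = 0, so y_W = 18.25 − 0.5y_X.
For X: ∂π/∂y_X = 122 − 10y_X − 4y_W = 0 ⇒ y_X = 12.2 − 0.4y_W.
Plugging y_X into W's best response: y_W = 18.25 − 0.5(12.2 − 0.4y_W) ⇒ 0.8y_W = 12.15, so y_W = 15.1875.
Then y_X = 12.2 − 0.4·15.1875 = 6.125.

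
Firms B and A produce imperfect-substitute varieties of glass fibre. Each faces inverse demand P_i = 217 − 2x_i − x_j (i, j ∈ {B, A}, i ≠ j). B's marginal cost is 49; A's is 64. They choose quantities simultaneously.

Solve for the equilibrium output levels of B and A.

34.6, 29.6

Firm B's profit: π = x_B(217 − 2x_B − x_A) − 49x_B.
∂π/∂x_B = 168 − 4x_B − x_A = 0 ⇒ x_B = 42 − 0.25x_A.
Similarly x_A = 38.25 − 0.25x_B.
Substituting the second reaction function into the first: x_B = 42 − 0.25(38.25 − 0.25x_B), which gives 0.9375x_B = 32.4375 ⇒ x_B = 34.6.
Then x_A = 38.25 − 0.25·34.6 = 29.6.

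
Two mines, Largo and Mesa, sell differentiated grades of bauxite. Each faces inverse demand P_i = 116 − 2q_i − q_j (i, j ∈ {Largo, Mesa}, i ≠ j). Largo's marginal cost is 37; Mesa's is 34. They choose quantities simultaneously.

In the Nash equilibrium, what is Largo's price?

68.2

Mine Largo's profit: π = q_{Largo}(116 − 2q_{Largo} − q_{Mesa}) − 37q_{Largo}.
∂π/∂q_{Largo} = 79 − 4q_{Largo} − q_{Mesa} = 0 ⇒ q_{Largo} = 19.75 − 0.25q_{Mesa}.
Similarly q_{Mesa} = 20.5 − 0.25q_{Largo}.
Plugging q_{Mesa} into Largo's best response: q_{Largo} = 19.75 − 0.25(20.5 − 0.25q_{Largo}) ⇒ 0.9375q_{Largo} = 14.625, so q_{Largo} = 15.6.
Then q_{Mesa} = 20.5 − 0.25·15.6 = 16.6.
P_{Largo} = 116 − 2·15.6 − 16.6 = 68.2.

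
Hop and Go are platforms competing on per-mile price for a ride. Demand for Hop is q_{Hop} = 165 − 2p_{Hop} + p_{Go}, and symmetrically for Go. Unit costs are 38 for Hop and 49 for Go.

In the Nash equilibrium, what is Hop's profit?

3836.88

Hop's profit: π = (p_{Hop} − 38)(165 − 2p_{Hop} + p_{Go}).
∂π/∂p_{Hop} = 241 − 4p_{Hop} + p_{Go} = 0 ⇒ p_{Hop} = 60.25 + 0.25p_{Go}.
Similarly p_{Go} = 65.75 + 0.25p_{Hop}.
Substituting the second reaction function into the first: p_{Hop} = 60.25 + 0.25(65.75 + 0.25p_{Hop}), which gives 0.9375p_{Hop} = 76.6875 ⇒ p_{Hop} = 81.8.
Then p_{Go} = 65.75 + 0.25·81.8 = 86.2.
q_{Hop} = 165 − 2·81.8 + 86.2 = 87.6.
Profit = (81.8 − 38)·87.6 = 3836.88.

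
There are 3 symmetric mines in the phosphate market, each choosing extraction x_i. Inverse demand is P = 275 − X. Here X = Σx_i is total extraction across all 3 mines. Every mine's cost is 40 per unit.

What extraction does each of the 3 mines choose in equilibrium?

58.75

A representative mine's profit is π_i = x_i(275 − X) − 40x_i, with X = x_i + Σ_{j≠i} x_j.
First-order condition: 235 − 2x_i − Σ_{j≠i} x_j = 0.
In a symmetric equilibrium every mine chooses the same x, so Σ_{j≠i} x_j = 2x. The condition becomes 235 − 4x = 0, giving x = 235/4 = 58.75.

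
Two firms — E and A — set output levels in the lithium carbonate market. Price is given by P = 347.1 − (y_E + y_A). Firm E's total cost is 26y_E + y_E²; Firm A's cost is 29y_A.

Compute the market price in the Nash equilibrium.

164.9

Firm E's profit: π = y_E(347.1 − (y_E + y_A)) − 26y_E − y_E².
∂π/∂y_E = 321.1 − 4y_E − y_A = 0, so y_E = 80.275 − 0.25y_A.
For A: ∂π/∂y_A = 318.1 − 2y_A − y_E = 0 ⇒ y_A = 159.05 − 0.5y_E.
Substituting the second reaction function into the first: y_E = 80.275 − 0.25(159.05 − 0.5y_E), which gives 0.875y_E = 40.5125 ⇒ y_E = 46.3.
Then y_A = 159.05 − 0.5·46.3 = 135.9.
Equilibrium price: P = 347.1 − 182.2 = 164.9.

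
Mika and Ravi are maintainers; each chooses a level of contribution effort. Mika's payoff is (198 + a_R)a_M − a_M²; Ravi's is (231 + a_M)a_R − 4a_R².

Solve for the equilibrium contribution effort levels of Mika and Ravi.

121, 44

Expanding Mika's payoff: 198a_M + a_Ra_M − a_M².
∂π/∂a_M = 198 + a_R − 2a_M = 0, so a_M = 99 + 0.5a_R.
Likewise for Ravi: a_R = 28.875 + 0.125a_M.
Substituting the second reaction function into the first: a_M = 99 + 0.5(28.875 + 0.125a_M), which gives 0.9375a_M = 113.4375 ⇒ a_M = 121.
Then a_R = 28.875 + 0.125·121 = 44.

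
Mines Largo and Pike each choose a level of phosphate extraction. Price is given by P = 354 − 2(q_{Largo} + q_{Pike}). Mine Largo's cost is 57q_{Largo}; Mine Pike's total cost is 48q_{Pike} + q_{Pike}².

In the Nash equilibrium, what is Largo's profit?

6844.5

Mine Largo's profit: π = q_{Largo}(354 − 2(q_{Largo} + q_{Pike})) − 57q_{Largo}.
∂π/∂q_{Largo} = 297 − 4q_{Largo} − 2q_{Pike} = 0, so q_{Largo} = 74.25 − 0.5q_{Pike}.
For Pike: ∂π/∂q_{Pike} = 306 − 6q_{Pike} − 2q_{Largo} = 0 ⇒ q_{Pike} = 51 − (1/3)q_{Largo}.
Substituting the second reaction function into the first: q_{Largo} = 74.25 − 0.5(51 − (1/3)q_{Largo}), which gives (5/6)q_{Largo} = 48.75 ⇒ q_{Largo} = 58.5.
Then q_{Pike} = 51 − (1/3)·58.5 = 31.5.
Price P = 354 − 2·90 = 174.
Largo's profit: (174 − 57)·58.5 = 6844.5.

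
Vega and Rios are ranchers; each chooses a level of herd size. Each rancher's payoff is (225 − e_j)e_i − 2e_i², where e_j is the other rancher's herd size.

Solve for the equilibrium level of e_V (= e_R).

45

Vega's payoff is (225 − e_R)e_V − 2e_V².
∂π/∂e_V = 225 − e_R − 4e_V = 0, so e_V = 56.25 − 0.25e_R.
Setting e_V = e_R in the reaction function: e_V = 56.25 − 0.25e_V, so e_V = 56.25 / 1.25 = 45.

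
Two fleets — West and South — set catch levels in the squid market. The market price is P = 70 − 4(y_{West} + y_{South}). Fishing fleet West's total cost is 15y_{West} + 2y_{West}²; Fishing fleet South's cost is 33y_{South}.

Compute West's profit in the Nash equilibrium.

Fishing fleet West's profit: π = y_{West}(70 − 4(y_{West} + y_{South})) − 15y_{West} − 2y_{West}².
∂π/∂y_{West} = 55 − 12y_{West} − 4y_{South} = 0, so y_{West} = 55/12 − (1/3)y_{South}.
For South: ∂π/∂y_{South} = 37 − 8y_{South} − 4y_{West} = 0 ⇒ y_{South} = 4.625 − 0.5y_{West}.
Solving the two reaction functions simultaneously: (1 − (−1/3)(−0.5))y_{West} = 55/12 − (1/3)·4.625, so (5/6)y_{West} = 73/24 and y_{West} = 3.65.
Then y_{South} = 4.625 − 0.5·3.65 = 2.8.
Price P = 70 − 4·6.45 = 44.2.
West's profit: (44.2 − 15)·3.65 − 2(3.65)² = 79.935.

79.935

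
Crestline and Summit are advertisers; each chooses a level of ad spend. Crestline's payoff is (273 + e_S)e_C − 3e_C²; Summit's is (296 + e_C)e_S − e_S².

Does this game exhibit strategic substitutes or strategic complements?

strategic complements

Expanding Crestline's payoff: 273e_C + e_Se_C − 3e_C².
∂π/∂e_C = 273 + e_S − 6e_C = 0, so e_C = 45.5 + (1/6)e_S.
The best-response slope de_C/de_S = 1/6 > 0: the reaction function is upward-sloping, so the choices are strategic complements.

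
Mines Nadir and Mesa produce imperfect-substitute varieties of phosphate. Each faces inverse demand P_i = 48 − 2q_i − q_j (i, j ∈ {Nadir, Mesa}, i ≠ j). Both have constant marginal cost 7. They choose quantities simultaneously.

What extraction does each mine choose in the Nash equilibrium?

8.2

Mine Nadir's profit: π = q_{Nadir}(48 − 2q_{Nadir} − q_{Mesa}) − 7q_{Nadir}.
∂π/∂q_{Nadir} = 41 − 4q_{Nadir} − q_{Mesa} = 0 ⇒ q_{Nadir} = 10.25 − 0.25q_{Mesa}.
Setting q_{Nadir} = q_{Mesa} in the reaction function: q_{Nadir} = 10.25 − 0.25q_{Nadir}, so q_{Nadir} = 10.25 / 1.25 = 8.2.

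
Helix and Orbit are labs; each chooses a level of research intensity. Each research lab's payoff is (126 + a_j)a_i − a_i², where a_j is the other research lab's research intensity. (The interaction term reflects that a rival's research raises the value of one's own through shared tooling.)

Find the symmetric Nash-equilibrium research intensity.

Helix's payoff is (126 + a_O)a_H − a_H².
∂π/∂a_H = 126 + a_O − 2a_H = 0, so a_H = 63 + 0.5a_O.
By symmetry a_O = a_H; substituting into the reaction function, 0.5a_H = 63 and a_H = 126.

126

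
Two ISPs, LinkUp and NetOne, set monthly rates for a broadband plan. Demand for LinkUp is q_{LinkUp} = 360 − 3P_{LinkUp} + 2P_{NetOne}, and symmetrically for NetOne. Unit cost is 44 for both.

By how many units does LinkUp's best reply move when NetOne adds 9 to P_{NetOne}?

3

LinkUp's profit: π = (P_{LinkUp} − 44)(360 − 3P_{LinkUp} + 2P_{NetOne}).
∂π/∂P_{LinkUp} = 492 − 6P_{LinkUp} + 2P_{NetOne} = 0 ⇒ P_{LinkUp} = 82 + (1/3)P_{NetOne}.
The reaction-function slope is 1/3, so a 9-unit rise in P_{NetOne} moves P_{LinkUp} by 1/3 × 9 = 3. LinkUp's best response rises — the actions are strategic complements.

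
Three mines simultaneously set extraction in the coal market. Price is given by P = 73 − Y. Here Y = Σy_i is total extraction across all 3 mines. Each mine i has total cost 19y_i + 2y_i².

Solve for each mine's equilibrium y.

A representative mine's profit is π_i = y_i(73 − Y) − 19y_i − 2y_i², with Y = y_i + Σ_{j≠i} y_j.
First-order condition: 54 − 6y_i − Σ_{j≠i} y_j = 0.
With identical mines, set every y_j = y: then 54 − 6y − 2y = 0, i.e. y = 54/8 = 6.75.

6.75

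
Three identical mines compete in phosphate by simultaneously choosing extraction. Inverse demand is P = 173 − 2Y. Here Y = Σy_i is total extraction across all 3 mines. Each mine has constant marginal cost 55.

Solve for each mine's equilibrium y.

14.75

A representative mine's profit is π_i = y_i(173 − 2Y) − 55y_i, with Y = y_i + Σ_{j≠i} y_j.
First-order condition: 118 − 4y_i − 2Σ_{j≠i} y_j = 0.
Imposing symmetry (y_j = y for all j) turns Σ_{j≠i} y_j into 2y, so 118 = 8y and y = 14.75.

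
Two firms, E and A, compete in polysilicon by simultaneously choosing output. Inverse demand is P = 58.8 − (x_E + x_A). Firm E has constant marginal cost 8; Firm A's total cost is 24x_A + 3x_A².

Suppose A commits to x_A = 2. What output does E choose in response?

Firm E's profit: π = x_E(58.8 − (x_E + x_A)) − 8x_E.
∂π/∂x_E = 50.8 − 2x_E − x_A = 0, so x_E = 25.4 − 0.5x_A.
At x_A = 2: x_E = 25.4 − 0.5·2 = 24.4.

24.4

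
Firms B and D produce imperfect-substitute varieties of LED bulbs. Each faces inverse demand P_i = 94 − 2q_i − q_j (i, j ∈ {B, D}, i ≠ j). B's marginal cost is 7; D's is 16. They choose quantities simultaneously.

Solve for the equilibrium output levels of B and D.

Firm B's profit: π = q_B(94 − 2q_B − q_D) − 7q_B.
∂π/∂q_B = 87 − 4q_B − q_D = 0 ⇒ q_B = 21.75 − 0.25q_D.
Similarly q_D = 19.5 − 0.25q_B.
Solving the two reaction functions simultaneously: (1 − (−0.25)(−0.25))q_B = 21.75 − 0.25·19.5, so 0.9375q_B = 16.875 and q_B = 18.
Then q_D = 19.5 − 0.25·18 = 15.

18, 15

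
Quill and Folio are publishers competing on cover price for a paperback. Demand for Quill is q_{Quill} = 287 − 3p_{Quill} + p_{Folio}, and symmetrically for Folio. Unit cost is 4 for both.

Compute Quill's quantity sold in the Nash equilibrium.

167.4

Quill's profit: π = (p_{Quill} − 4)(287 − 3p_{Quill} + p_{Folio}).
∂π/∂p_{Quill} = 299 − 6p_{Quill} + p_{Folio} = 0 ⇒ p_{Quill} = 299/6 + (1/6)p_{Folio}.
By symmetry p_{Folio} = p_{Quill}; substituting into the reaction function, (5/6)p_{Quill} = 299/6 and p_{Quill} = 59.8.
q_{Quill} = 287 − 3·59.8 + 59.8 = 167.4.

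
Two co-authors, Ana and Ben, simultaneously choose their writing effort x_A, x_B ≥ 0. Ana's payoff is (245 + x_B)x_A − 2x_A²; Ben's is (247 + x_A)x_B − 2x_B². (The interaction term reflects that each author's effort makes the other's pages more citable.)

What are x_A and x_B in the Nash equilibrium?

81.8, 82.2

Expanding Ana's payoff: 245x_A + x_Bx_A − 2x_A².
∂π/∂x_A = 245 + x_B − 4x_A = 0, so x_A = 61.25 + 0.25x_B.
Likewise for Ben: x_B = 61.75 + 0.25x_A.
Substituting the second reaction function into the first: x_A = 61.25 + 0.25(61.75 + 0.25x_A), which gives 0.9375x_A = 76.6875 ⇒ x_A = 81.8.
Then x_B = 61.75 + 0.25·81.8 = 82.2.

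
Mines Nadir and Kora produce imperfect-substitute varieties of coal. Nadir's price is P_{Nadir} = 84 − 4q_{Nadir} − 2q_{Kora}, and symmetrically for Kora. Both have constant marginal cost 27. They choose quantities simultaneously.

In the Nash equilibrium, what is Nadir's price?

49.8

Mine Nadir's profit: π = q_{Nadir}(84 − 4q_{Nadir} − 2q_{Kora}) − 27q_{Nadir}.
∂π/∂q_{Nadir} = 57 − 8q_{Nadir} − 2q_{Kora} = 0 ⇒ q_{Nadir} = 7.125 − 0.25q_{Kora}.
Setting q_{Nadir} = q_{Kora} in the reaction function: q_{Nadir} = 7.125 − 0.25q_{Nadir}, so q_{Nadir} = 7.125 / 1.25 = 5.7.
P_{Nadir} = 84 − 4·5.7 − 2·5.7 = 49.8.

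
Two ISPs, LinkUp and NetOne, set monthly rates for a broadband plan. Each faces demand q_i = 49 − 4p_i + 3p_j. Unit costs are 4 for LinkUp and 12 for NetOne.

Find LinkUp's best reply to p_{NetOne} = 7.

10.75

LinkUp's profit: π = (p_{LinkUp} − 4)(49 − 4p_{LinkUp} + 3p_{NetOne}).
∂π/∂p_{LinkUp} = 65 − 8p_{LinkUp} + 3p_{NetOne} = 0 ⇒ p_{LinkUp} = 8.125 + 0.375p_{NetOne}.
At p_{NetOne} = 7: p_{LinkUp} = 8.125 + 0.375·7 = 10.75.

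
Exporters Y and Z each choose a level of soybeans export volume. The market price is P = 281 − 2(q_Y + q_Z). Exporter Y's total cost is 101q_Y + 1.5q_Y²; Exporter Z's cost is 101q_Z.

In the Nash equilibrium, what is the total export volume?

52.5

Exporter Y's profit: π = q_Y(281 − 2(q_Y + q_Z)) − 101q_Y − 1.5q_Y².
∂π/∂q_Y = 180 − 7q_Y − 2q_Z = 0, so q_Y = 180/7 − (2/7)q_Z.
For Z: ∂π/∂q_Z = 180 − 4q_Z − 2q_Y = 0 ⇒ q_Z = 45 − 0.5q_Y.
Substituting the second reaction function into the first: q_Y = 180/7 − (2/7)(45 − 0.5q_Y), which gives (6/7)q_Y = 90/7 ⇒ q_Y = 15.
Then q_Z = 45 − 0.5·15 = 37.5.
Total export volume: 15 + 37.5 = 52.5.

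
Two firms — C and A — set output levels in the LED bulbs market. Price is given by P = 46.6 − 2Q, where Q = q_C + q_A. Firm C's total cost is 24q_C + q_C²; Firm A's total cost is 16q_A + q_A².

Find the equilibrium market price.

Firm C's profit: π = q_C(46.6 − 2(q_C + q_A)) − 24q_C − q_C².
∂π/∂q_C = 22.6 − 6q_C − 2q_A = 0, so q_C = 113/30 − (1/3)q_A.
By the same steps for A: q_A = 5.1 − (1/3)q_C.
Plugging q_A into C's best response: q_C = 113/30 − (1/3)(5.1 − (1/3)q_C) ⇒ (8/9)q_C = 31/15, so q_C = 2.325.
Then q_A = 5.1 − (1/3)·2.325 = 4.325.
Equilibrium price: P = 46.6 − 2·6.65 = 33.3.

33.3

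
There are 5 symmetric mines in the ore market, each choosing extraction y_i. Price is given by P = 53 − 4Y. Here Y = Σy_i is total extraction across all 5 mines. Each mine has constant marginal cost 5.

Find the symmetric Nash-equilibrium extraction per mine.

2

A representative mine's profit is π_i = y_i(53 − 4Y) − 5y_i, with Y = y_i + Σ_{j≠i} y_j.
First-order condition: 48 − 8y_i − 4Σ_{j≠i} y_j = 0.
Imposing symmetry (y_j = y for all j) turns Σ_{j≠i} y_j into 4y, so 48 = 24y and y = 2.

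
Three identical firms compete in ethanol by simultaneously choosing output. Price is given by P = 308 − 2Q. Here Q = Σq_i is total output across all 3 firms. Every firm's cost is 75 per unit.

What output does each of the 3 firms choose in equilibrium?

29.125

A representative firm's profit is π_i = q_i(308 − 2Q) − 75q_i, with Q = q_i + Σ_{j≠i} q_j.
First-order condition: 233 − 4q_i − 2Σ_{j≠i} q_j = 0.
In a symmetric equilibrium every firm chooses the same q, so Σ_{j≠i} q_j = 2q. The condition becomes 233 − 8q = 0, giving q = 233/8 = 29.125.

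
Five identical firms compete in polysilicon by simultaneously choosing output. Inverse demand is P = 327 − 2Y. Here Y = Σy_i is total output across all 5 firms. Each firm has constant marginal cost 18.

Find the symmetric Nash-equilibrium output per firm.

A representative firm's profit is π_i = y_i(327 − 2Y) − 18y_i, with Y = y_i + Σ_{j≠i} y_j.
First-order condition: 309 − 4y_i − 2Σ_{j≠i} y_j = 0.
With identical firms, set every y_j = y: then 309 − 4y − 8y = 0, i.e. y = 309/12 = 25.75.

25.75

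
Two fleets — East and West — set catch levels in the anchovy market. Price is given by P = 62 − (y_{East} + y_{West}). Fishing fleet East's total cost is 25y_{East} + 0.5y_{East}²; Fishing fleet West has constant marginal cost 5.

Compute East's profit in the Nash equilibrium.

Fishing fleet East's profit: π = y_{East}(62 − (y_{East} + y_{West})) − 25y_{East} − 0.5y_{East}².
∂π/∂y_{East} = 37 − 3y_{East} − y_{West} = 0, so y_{East} = 37/3 − (1/3)y_{West}.
For West: ∂π/∂y_{West} = 57 − 2y_{West} − y_{East} = 0 ⇒ y_{West} = 28.5 − 0.5y_{East}.
Plugging y_{West} into East's best response: y_{East} = 37/3 − (1/3)(28.5 − 0.5y_{East}) ⇒ (5/6)y_{East} = 17/6, so y_{East} = 3.4.
Then y_{West} = 28.5 − 0.5·3.4 = 26.8.
Price P = 62 − 30.2 = 31.8.
East's profit: (31.8 − 25)·3.4 − 0.5(3.4)² = 17.34.

17.34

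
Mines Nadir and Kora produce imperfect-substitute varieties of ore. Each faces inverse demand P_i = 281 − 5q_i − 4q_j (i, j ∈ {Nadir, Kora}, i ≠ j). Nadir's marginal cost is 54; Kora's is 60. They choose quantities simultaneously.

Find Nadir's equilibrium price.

136.5

Mine Nadir's profit: π = q_{Nadir}(281 − 5q_{Nadir} − 4q_{Kora}) − 54q_{Nadir}.
∂π/∂q_{Nadir} = 227 − 10q_{Nadir} − 4q_{Kora} = 0 ⇒ q_{Nadir} = 22.7 − 0.4q_{Kora}.
Similarly q_{Kora} = 22.1 − 0.4q_{Nadir}.
Substituting the second reaction function into the first: q_{Nadir} = 22.7 − 0.4(22.1 − 0.4q_{Nadir}), which gives 0.84q_{Nadir} = 13.86 ⇒ q_{Nadir} = 16.5.
Then q_{Kora} = 22.1 − 0.4·16.5 = 15.5.
P_{Nadir} = 281 − 5·16.5 − 4·15.5 = 136.5.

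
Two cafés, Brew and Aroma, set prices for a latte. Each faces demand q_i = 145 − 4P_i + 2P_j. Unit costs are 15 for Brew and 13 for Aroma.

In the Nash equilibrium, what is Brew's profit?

1428.84

Brew's profit: π = (P_{Brew} − 15)(145 − 4P_{Brew} + 2P_{Aroma}).
∂π/∂P_{Brew} = 205 − 8P_{Brew} + 2P_{Aroma} = 0 ⇒ P_{Brew} = 25.625 + 0.25P_{Aroma}.
Similarly P_{Aroma} = 24.625 + 0.25P_{Brew}.
Plugging P_{Aroma} into Brew's best response: P_{Brew} = 25.625 + 0.25(24.625 + 0.25P_{Brew}) ⇒ 0.9375P_{Brew} = 1017/32, so P_{Brew} = 33.9.
Then P_{Aroma} = 24.625 + 0.25·33.9 = 33.1.
q_{Brew} = 145 − 4·33.9 + 2·33.1 = 75.6.
Profit = (33.9 − 15)·75.6 = 1428.84.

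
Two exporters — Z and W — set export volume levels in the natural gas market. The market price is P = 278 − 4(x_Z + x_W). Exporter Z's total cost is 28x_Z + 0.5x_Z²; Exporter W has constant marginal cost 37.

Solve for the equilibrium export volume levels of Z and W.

18.5, 20.875

Exporter Z's profit: π = x_Z(278 − 4(x_Z + x_W)) − 28x_Z − 0.5x_Z².
∂π/∂x_Z = 250 − 9x_Z − 4x_W = 0, so x_Z = 250/9 − (4/9)x_W.
For W: ∂π/∂x_W = 241 − 8x_W − 4x_Z = 0 ⇒ x_W = 30.125 − 0.5x_Z.
Substituting the second reaction function into the first: x_Z = 250/9 − (4/9)(30.125 − 0.5x_Z), which gives (7/9)x_Z = 259/18 ⇒ x_Z = 18.5.
Then x_W = 30.125 − 0.5·18.5 = 20.875.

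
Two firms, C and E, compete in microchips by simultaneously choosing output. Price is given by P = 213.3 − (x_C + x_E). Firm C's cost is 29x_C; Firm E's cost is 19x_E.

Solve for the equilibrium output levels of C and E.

Firm C's profit: π = x_C(213.3 − (x_C + x_E)) − 29x_C.
∂π/∂x_C = 184.3 − 2x_C − x_E = 0, so x_C = 92.15 − 0.5x_E.
By the same steps for E: x_E = 97.15 − 0.5x_C.
Plugging x_E into C's best response: x_C = 92.15 − 0.5(97.15 − 0.5x_C) ⇒ 0.75x_C = 43.575, so x_C = 58.1.
Then x_E = 97.15 − 0.5·58.1 = 68.1.

58.1, 68.1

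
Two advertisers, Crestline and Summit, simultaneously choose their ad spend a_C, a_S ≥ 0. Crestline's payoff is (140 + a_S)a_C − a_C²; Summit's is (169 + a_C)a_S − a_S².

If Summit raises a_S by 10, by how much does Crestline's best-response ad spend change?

5

Expanding Crestline's payoff: 140a_C + a_Sa_C − a_C².
∂π/∂a_C = 140 + a_S − 2a_C = 0, so a_C = 70 + 0.5a_S.
The reaction-function slope is 0.5, so a 10-unit rise in a_S moves a_C by 0.5 × 10 = 5. Crestline's best response rises — the actions are strategic complements.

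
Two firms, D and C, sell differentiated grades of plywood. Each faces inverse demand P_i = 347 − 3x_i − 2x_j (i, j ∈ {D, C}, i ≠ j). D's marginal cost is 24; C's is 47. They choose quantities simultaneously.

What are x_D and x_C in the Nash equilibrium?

41.8125, 36.0625

Firm D's profit: π = x_D(347 − 3x_D − 2x_C) − 24x_D.
∂π/∂x_D = 323 − 6x_D − 2x_C = 0 ⇒ x_D = 323/6 − (1/3)x_C.
Similarly x_C = 50 − (1/3)x_D.
Solving the two reaction functions simultaneously: (1 − (−1/3)(−1/3))x_D = 323/6 − (1/3)·50, so (8/9)x_D = 223/6 and x_D = 41.8125.
Then x_C = 50 − (1/3)·41.8125 = 36.0625.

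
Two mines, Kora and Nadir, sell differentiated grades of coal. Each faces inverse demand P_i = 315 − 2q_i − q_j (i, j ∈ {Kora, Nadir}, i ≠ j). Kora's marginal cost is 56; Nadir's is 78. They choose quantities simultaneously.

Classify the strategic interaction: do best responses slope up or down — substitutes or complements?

Mine Kora's profit: π = q_{Kora}(315 − 2q_{Kora} − q_{Nadir}) − 56q_{Kora}.
∂π/∂q_{Kora} = 259 − 4q_{Kora} − q_{Nadir} = 0 ⇒ q_{Kora} = 64.75 − 0.25q_{Nadir}.
The best-response slope dq_{Kora}/dq_{Nadir} = −0.25 < 0: the reaction function is downward-sloping, so the choices are strategic substitutes.

strategic substitutes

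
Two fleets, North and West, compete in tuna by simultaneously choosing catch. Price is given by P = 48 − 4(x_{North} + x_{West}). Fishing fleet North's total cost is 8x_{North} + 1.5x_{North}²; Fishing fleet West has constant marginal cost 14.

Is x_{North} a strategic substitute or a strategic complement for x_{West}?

Fishing fleet North's profit: π = x_{North}(48 − 4(x_{North} + x_{West})) − 8x_{North} − 1.5x_{North}².
∂π/∂x_{North} = 40 − 11x_{North} − 4x_{West} = 0, so x_{North} = 40/11 − (4/11)x_{West}.
The best-response slope dx_{North}/dx_{West} = −4/11 < 0: the reaction function is downward-sloping, so the choices are strategic substitutes.

strategic substitutes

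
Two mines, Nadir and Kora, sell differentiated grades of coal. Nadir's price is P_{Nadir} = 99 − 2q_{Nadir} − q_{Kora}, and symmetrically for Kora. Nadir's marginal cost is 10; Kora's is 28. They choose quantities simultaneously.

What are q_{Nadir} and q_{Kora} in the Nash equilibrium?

Mine Nadir's profit: π = q_{Nadir}(99 − 2q_{Nadir} − q_{Kora}) − 10q_{Nadir}.
∂π/∂q_{Nadir} = 89 − 4q_{Nadir} − q_{Kora} = 0 ⇒ q_{Nadir} = 22.25 − 0.25q_{Kora}.
Similarly q_{Kora} = 17.75 − 0.25q_{Nadir}.
Solving the two reaction functions simultaneously: (1 − (−0.25)(−0.25))q_{Nadir} = 22.25 − 0.25·17.75, so 0.9375q_{Nadir} = 17.8125 and q_{Nadir} = 19.
Then q_{Kora} = 17.75 − 0.25·19 = 13.

19, 13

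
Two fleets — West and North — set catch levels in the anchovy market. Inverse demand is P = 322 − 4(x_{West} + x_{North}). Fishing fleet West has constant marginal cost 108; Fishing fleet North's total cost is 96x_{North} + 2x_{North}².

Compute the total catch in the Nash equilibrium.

Fishing fleet West's profit: π = x_{West}(322 − 4(x_{West} + x_{North})) − 108x_{West}.
∂π/∂x_{West} = 214 − 8x_{West} − 4x_{North} = 0, so x_{West} = 26.75 − 0.5x_{North}.
For North: ∂π/∂x_{North} = 226 − 12x_{North} − 4x_{West} = 0 ⇒ x_{North} = 113/6 − (1/3)x_{West}.
Substituting the second reaction function into the first: x_{West} = 26.75 − 0.5(113/6 − (1/3)x_{West}), which gives (5/6)x_{West} = 52/3 ⇒ x_{West} = 20.8.
Then x_{North} = 113/6 − (1/3)·20.8 = 11.9.
Total catch: 20.8 + 11.9 = 32.7.

32.7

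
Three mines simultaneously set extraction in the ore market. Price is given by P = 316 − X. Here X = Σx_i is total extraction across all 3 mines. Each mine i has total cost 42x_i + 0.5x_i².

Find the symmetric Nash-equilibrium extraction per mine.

54.8

A representative mine's profit is π_i = x_i(316 − X) − 42x_i − 0.5x_i², with X = x_i + Σ_{j≠i} x_j.
First-order condition: 274 − 3x_i − Σ_{j≠i} x_j = 0.
With identical mines, set every x_j = x: then 274 − 3x − 2x = 0, i.e. x = 274/5 = 54.8.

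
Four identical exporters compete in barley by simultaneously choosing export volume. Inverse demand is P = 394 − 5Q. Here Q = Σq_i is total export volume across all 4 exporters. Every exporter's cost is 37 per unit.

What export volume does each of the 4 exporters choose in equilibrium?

14.28

A representative exporter's profit is π_i = q_i(394 − 5Q) − 37q_i, with Q = q_i + Σ_{j≠i} q_j.
First-order condition: 357 − 10q_i − 5Σ_{j≠i} q_j = 0.
In a symmetric equilibrium every exporter chooses the same q, so Σ_{j≠i} q_j = 3q. The condition becomes 357 − 25q = 0, giving q = 357/25 = 14.28.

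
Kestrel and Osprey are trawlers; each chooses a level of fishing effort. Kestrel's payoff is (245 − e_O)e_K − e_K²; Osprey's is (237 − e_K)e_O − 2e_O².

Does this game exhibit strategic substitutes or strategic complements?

Expanding Kestrel's payoff: 245e_K − e_Oe_K − e_K².
∂π/∂e_K = 245 − e_O − 2e_K = 0, so e_K = 122.5 − 0.5e_O.
The best-response slope de_K/de_O = −0.5 < 0: the reaction function is downward-sloping, so the choices are strategic substitutes.

strategic substitutes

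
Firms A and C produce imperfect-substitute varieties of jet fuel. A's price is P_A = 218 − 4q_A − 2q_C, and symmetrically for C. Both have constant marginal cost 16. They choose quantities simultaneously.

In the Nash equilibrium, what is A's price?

Firm A's profit: π = q_A(218 − 4q_A − 2q_C) − 16q_A.
∂π/∂q_A = 202 − 8q_A − 2q_C = 0 ⇒ q_A = 25.25 − 0.25q_C.
Setting q_A = q_C in the reaction function: q_A = 25.25 − 0.25q_A, so q_A = 25.25 / 1.25 = 20.2.
P_A = 218 − 4·20.2 − 2·20.2 = 96.8.

96.8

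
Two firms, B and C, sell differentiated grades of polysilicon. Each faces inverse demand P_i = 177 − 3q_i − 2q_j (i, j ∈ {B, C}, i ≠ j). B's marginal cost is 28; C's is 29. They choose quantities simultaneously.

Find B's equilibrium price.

Firm B's profit: π = q_B(177 − 3q_B − 2q_C) − 28q_B.
∂π/∂q_B = 149 − 6q_B − 2q_C = 0 ⇒ q_B = 149/6 − (1/3)q_C.
Similarly q_C = 74/3 − (1/3)q_B.
Solving the two reaction functions simultaneously: (1 − (−1/3)(−1/3))q_B = 149/6 − (1/3)·(74/3), so (8/9)q_B = 299/18 and q_B = 18.6875.
Then q_C = 74/3 − (1/3)·18.6875 = 18.4375.
P_B = 177 − 3·18.6875 − 2·18.4375 = 84.0625.

84.0625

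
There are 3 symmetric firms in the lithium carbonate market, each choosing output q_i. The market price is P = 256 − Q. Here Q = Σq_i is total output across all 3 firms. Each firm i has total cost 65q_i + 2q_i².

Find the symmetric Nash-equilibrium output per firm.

A representative firm's profit is π_i = q_i(256 − Q) − 65q_i − 2q_i², with Q = q_i + Σ_{j≠i} q_j.
First-order condition: 191 − 6q_i − Σ_{j≠i} q_j = 0.
Imposing symmetry (q_j = q for all j) turns Σ_{j≠i} q_j into 2q, so 191 = 8q and q = 23.875.

23.875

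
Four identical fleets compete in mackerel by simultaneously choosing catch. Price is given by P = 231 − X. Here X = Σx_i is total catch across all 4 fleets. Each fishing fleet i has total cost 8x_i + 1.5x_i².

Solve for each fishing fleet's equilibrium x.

A representative fishing fleet's profit is π_i = x_i(231 − X) − 8x_i − 1.5x_i², with X = x_i + Σ_{j≠i} x_j.
First-order condition: 223 − 5x_i − Σ_{j≠i} x_j = 0.
In a symmetric equilibrium every fishing fleet chooses the same x, so Σ_{j≠i} x_j = 3x. The condition becomes 223 − 8x = 0, giving x = 223/8 = 27.875.

27.875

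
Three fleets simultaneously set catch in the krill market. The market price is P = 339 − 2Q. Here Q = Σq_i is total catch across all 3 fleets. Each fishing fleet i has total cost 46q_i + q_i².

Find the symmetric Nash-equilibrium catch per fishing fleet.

29.3

A representative fishing fleet's profit is π_i = q_i(339 − 2Q) − 46q_i − q_i², with Q = q_i + Σ_{j≠i} q_j.
First-order condition: 293 − 6q_i − 2Σ_{j≠i} q_j = 0.
In a symmetric equilibrium every fishing fleet chooses the same q, so Σ_{j≠i} q_j = 2q. The condition becomes 293 − 10q = 0, giving q = 293/10 = 29.3.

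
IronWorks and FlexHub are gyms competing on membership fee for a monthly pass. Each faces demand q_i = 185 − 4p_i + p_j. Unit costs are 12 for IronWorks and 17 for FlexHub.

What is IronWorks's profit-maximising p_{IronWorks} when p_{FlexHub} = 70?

37.875

IronWorks's profit: π = (p_{IronWorks} − 12)(185 − 4p_{IronWorks} + p_{FlexHub}).
∂π/∂p_{IronWorks} = 233 − 8p_{IronWorks} + p_{FlexHub} = 0 ⇒ p_{IronWorks} = 29.125 + 0.125p_{FlexHub}.
At p_{FlexHub} = 70: p_{IronWorks} = 29.125 + 0.125·70 = 37.875.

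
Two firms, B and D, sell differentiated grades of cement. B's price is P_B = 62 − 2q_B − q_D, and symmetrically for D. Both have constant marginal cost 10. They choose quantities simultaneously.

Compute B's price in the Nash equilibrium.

30.8

Firm B's profit: π = q_B(62 − 2q_B − q_D) − 10q_B.
∂π/∂q_B = 52 − 4q_B − q_D = 0 ⇒ q_B = 13 − 0.25q_D.
Setting q_B = q_D in the reaction function: q_B = 13 − 0.25q_B, so q_B = 13 / 1.25 = 10.4.
P_B = 62 − 2·10.4 − 10.4 = 30.8.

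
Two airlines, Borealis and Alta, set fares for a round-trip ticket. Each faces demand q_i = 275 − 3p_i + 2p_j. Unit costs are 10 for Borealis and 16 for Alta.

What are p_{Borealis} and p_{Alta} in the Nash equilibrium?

77.375, 79.625

Borealis's profit: π = (p_{Borealis} − 10)(275 − 3p_{Borealis} + 2p_{Alta}).
∂π/∂p_{Borealis} = 305 − 6p_{Borealis} + 2p_{Alta} = 0 ⇒ p_{Borealis} = 305/6 + (1/3)p_{Alta}.
Similarly p_{Alta} = 323/6 + (1/3)p_{Borealis}.
Substituting the second reaction function into the first: p_{Borealis} = 305/6 + (1/3)(323/6 + (1/3)p_{Borealis}), which gives (8/9)p_{Borealis} = 619/9 ⇒ p_{Borealis} = 77.375.
Then p_{Alta} = 323/6 + (1/3)·77.375 = 79.625.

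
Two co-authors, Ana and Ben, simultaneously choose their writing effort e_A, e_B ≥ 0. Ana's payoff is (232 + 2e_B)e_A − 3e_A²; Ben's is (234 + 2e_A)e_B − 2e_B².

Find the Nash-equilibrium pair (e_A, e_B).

Expanding Ana's payoff: 232e_A + 2e_Be_A − 3e_A².
∂π/∂e_A = 232 + 2e_B − 6e_A = 0, so e_A = 116/3 + (1/3)e_B.
Likewise for Ben: e_B = 58.5 + 0.5e_A.
Plugging e_B into Ana's best response: e_A = 116/3 + (1/3)(58.5 + 0.5e_A) ⇒ (5/6)e_A = 349/6, so e_A = 69.8.
Then e_B = 58.5 + 0.5·69.8 = 93.4.

69.8, 93.4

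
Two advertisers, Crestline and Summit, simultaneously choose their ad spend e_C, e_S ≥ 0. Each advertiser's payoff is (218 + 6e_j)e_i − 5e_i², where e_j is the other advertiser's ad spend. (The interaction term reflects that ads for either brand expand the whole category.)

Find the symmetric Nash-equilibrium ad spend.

Crestline's payoff is (218 + 6e_S)e_C − 5e_C².
∂π/∂e_C = 218 + 6e_S − 10e_C = 0, so e_C = 21.8 + 0.6e_S.
The game is symmetric, so in equilibrium e_S = e_C: the reaction function gives 0.4e_C = 21.8, hence e_C = 54.5.

54.5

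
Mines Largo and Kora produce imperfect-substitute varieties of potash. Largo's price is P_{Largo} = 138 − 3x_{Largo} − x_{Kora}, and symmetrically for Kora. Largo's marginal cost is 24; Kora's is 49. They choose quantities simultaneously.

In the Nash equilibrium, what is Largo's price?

Mine Largo's profit: π = x_{Largo}(138 − 3x_{Largo} − x_{Kora}) − 24x_{Largo}.
∂π/∂x_{Largo} = 114 − 6x_{Largo} − x_{Kora} = 0 ⇒ x_{Largo} = 19 − (1/6)x_{Kora}.
Similarly x_{Kora} = 89/6 − (1/6)x_{Largo}.
Substituting the second reaction function into the first: x_{Largo} = 19 − (1/6)(89/6 − (1/6)x_{Largo}), which gives (35/36)x_{Largo} = 595/36 ⇒ x_{Largo} = 17.
Then x_{Kora} = 89/6 − (1/6)·17 = 12.
P_{Largo} = 138 − 3·17 − 12 = 75.

75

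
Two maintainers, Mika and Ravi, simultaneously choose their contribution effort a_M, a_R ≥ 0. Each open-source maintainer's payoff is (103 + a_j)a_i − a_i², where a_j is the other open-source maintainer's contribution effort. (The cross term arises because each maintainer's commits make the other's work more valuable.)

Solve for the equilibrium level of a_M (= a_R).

103

Mika's payoff is (103 + a_R)a_M − a_M².
∂π/∂a_M = 103 + a_R − 2a_M = 0, so a_M = 51.5 + 0.5a_R.
Setting a_M = a_R in the reaction function: a_M = 51.5 + 0.5a_M, so a_M = 51.5 / 0.5 = 103.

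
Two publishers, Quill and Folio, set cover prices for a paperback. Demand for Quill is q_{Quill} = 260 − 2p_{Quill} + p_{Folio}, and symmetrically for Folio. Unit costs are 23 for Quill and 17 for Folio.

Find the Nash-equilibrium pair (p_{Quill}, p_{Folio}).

Quill's profit: π = (p_{Quill} − 23)(260 − 2p_{Quill} + p_{Folio}).
∂π/∂p_{Quill} = 306 − 4p_{Quill} + p_{Folio} = 0 ⇒ p_{Quill} = 76.5 + 0.25p_{Folio}.
Similarly p_{Folio} = 73.5 + 0.25p_{Quill}.
Substituting the second reaction function into the first: p_{Quill} = 76.5 + 0.25(73.5 + 0.25p_{Quill}), which gives 0.9375p_{Quill} = 94.875 ⇒ p_{Quill} = 101.2.
Then p_{Folio} = 73.5 + 0.25·101.2 = 98.8.

101.2, 98.8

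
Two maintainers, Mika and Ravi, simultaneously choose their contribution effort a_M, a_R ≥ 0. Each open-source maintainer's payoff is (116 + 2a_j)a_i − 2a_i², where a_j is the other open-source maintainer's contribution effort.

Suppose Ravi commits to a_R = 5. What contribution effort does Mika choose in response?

Mika's payoff is (116 + 2a_R)a_M − 2a_M².
∂π/∂a_M = 116 + 2a_R − 4a_M = 0, so a_M = 29 + 0.5a_R.
At a_R = 5: a_M = 29 + 0.5·5 = 31.5.

31.5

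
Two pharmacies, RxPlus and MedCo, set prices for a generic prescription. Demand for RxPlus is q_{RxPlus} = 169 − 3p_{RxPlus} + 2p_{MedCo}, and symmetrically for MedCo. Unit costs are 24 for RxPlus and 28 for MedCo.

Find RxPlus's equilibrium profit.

RxPlus's profit: π = (p_{RxPlus} − 24)(169 − 3p_{RxPlus} + 2p_{MedCo}).
∂π/∂p_{RxPlus} = 241 − 6p_{RxPlus} + 2p_{MedCo} = 0 ⇒ p_{RxPlus} = 241/6 + (1/3)p_{MedCo}.
Similarly p_{MedCo} = 253/6 + (1/3)p_{RxPlus}.
Solving the two reaction functions simultaneously: (1 − (1/3)(1/3))p_{RxPlus} = 241/6 + (1/3)·(253/6), so (8/9)p_{RxPlus} = 488/9 and p_{RxPlus} = 61.
Then p_{MedCo} = 253/6 + (1/3)·61 = 62.5.
q_{RxPlus} = 169 − 3·61 + 2·62.5 = 111.
Profit = (61 − 24)·111 = 4107.

4107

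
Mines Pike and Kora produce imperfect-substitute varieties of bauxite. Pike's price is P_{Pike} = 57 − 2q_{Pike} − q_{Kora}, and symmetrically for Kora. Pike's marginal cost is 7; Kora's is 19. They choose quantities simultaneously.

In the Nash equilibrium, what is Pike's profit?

Mine Pike's profit: π = q_{Pike}(57 − 2q_{Pike} − q_{Kora}) − 7q_{Pike}.
∂π/∂q_{Pike} = 50 − 4q_{Pike} − q_{Kora} = 0 ⇒ q_{Pike} = 12.5 − 0.25q_{Kora}.
Similarly q_{Kora} = 9.5 − 0.25q_{Pike}.
Plugging q_{Kora} into Pike's best response: q_{Pike} = 12.5 − 0.25(9.5 − 0.25q_{Pike}) ⇒ 0.9375q_{Pike} = 10.125, so q_{Pike} = 10.8.
Then q_{Kora} = 9.5 − 0.25·10.8 = 6.8.
P_{Pike} = 57 − 2·10.8 − 6.8 = 28.6.
Profit = (28.6 − 7)·10.8 = 233.28.

233.28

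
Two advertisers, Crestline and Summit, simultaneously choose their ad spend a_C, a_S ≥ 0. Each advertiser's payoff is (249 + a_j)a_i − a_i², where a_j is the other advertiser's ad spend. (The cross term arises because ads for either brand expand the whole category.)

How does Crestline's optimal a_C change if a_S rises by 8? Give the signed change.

Crestline's payoff is (249 + a_S)a_C − a_C².
∂π/∂a_C = 249 + a_S − 2a_C = 0, so a_C = 124.5 + 0.5a_S.
The reaction-function slope is 0.5, so an 8-unit rise in a_S moves a_C by 0.5 × 8 = 4. Crestline's best response rises — the actions are strategic complements.

4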